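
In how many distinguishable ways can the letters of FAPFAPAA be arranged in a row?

420

FAPFAPAA has 8 letters with A appearing 4 times, F appearing twice, and P appearing twice.
Dividing 8! = 40320 by 4!·2!·2! = 96 for the repeated letters gives 420.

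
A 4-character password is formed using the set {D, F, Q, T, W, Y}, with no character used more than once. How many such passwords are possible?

Choose and order 4 of the 6 symbols: the first character has 6 options, the next 5, then 4, 3.
That product is 6 × 5 × 4 × 3 = 360.

360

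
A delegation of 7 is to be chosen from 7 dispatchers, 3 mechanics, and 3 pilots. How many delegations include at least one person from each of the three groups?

With no constraint there are C(13,7) = 1716 possible selections.
Selections missing a whole group: no dispatchers → C(6,7) = 0; no mechanics → C(10,7) = 120; no pilots → C(10,7) = 120.
Add back selections omitting two groups (i.e. drawn from a single group): C(7,7) + C(3,7) + C(3,7) = 1.
By inclusion–exclusion: 1716 − 240 + 1 = 1477.

1477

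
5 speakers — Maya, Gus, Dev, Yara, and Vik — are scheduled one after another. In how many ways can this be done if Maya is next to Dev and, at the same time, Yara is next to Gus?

24

Treat {Maya,Dev} as one block (2 orders) and {Yara,Gus} as another (2 orders).
That leaves 3 units to arrange: 2 × 2 × 3! = 4 × 6 = 24.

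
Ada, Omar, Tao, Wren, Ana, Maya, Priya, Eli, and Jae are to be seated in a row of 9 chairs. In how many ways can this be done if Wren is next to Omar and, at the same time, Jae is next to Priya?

Treat {Wren,Omar} as one block (2 orders) and {Jae,Priya} as another (2 orders).
That leaves 7 units to arrange: 2 × 2 × 7! = 4 × 5040 = 20160.

20160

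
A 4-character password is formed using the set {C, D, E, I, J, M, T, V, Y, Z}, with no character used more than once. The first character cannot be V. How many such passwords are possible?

The first character has 10−1 = 9 choices (anything except V).
The remaining 3 characters are filled from the other 9 symbols without repetition: 9 × 8 × 7 = 504.
Total: 9 × 504 = 4536.

4536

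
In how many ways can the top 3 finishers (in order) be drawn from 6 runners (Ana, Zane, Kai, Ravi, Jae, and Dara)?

There are 6 choices for 1st place, 5 for 2nd, and 4 for 3rd.
That gives 6 × 5 × 4 = 120.

120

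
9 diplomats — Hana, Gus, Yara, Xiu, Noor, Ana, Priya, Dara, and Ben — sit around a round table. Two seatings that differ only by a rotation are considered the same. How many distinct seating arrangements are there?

Seat Hana anywhere (absorbing the rotational symmetry), then permute the other 8: (8)! = 40320.

40320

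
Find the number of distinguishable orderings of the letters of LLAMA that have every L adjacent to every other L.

12

Treat the 2 copies of L as a single block. The multiset to arrange is then {LL, A, A, M}, 4 items in all.
That gives (4)!/(2!) = 12 arrangements.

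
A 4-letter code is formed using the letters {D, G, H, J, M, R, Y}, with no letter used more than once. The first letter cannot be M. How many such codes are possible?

720

The first letter has 7−1 = 6 choices (anything except M).
The remaining 3 letters are filled from the other 6 symbols without repetition: 6 × 5 × 4 = 120.
Total: 6 × 120 = 720.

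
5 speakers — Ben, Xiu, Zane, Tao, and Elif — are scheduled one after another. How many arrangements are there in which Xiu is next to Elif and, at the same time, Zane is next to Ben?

24

Treat {Xiu,Elif} as one block (2 orders) and {Zane,Ben} as another (2 orders).
That leaves 3 units to arrange: 2 × 2 × 3! = 4 × 6 = 24.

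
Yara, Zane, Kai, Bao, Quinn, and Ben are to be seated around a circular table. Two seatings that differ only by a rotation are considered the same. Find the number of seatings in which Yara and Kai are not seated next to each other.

Without the restriction there are (5)! = 120 seatings.
Seatings with Yara beside Kai: treat them as a block with 2 internal orders, giving 2 × (4)! = 48.
Subtracting, 120 − 48 = 72.

72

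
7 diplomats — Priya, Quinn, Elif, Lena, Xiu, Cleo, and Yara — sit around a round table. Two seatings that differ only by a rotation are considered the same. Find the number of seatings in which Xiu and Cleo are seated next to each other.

240

Treat {Xiu, Cleo} as one unit (2 internal orders) and seat the resulting 6 units around the table: (5)! circular arrangements.
So 2 × (5)! = 2 × 120 = 240.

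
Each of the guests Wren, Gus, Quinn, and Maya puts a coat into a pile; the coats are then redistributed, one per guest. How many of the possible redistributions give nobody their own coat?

9

This is the derangement count D_4: permutations of 4 items with no fixed point.
By inclusion–exclusion this is Σ_{j=0}^{4} (−1)^j C(4,j)·(4−j)!.
Computing: 24 − 24 + 12 − 4 + 1 = 9.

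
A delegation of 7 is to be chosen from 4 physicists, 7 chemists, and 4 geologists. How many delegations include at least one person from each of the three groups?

5768

With no constraint there are C(15,7) = 6435 possible selections.
Selections missing a whole group: no physicists → C(11,7) = 330; no chemists → C(8,7) = 8; no geologists → C(11,7) = 330.
Add back selections omitting two groups (i.e. drawn from a single group): C(4,7) + C(7,7) + C(4,7) = 1.
By inclusion–exclusion: 6435 − 668 + 1 = 5768.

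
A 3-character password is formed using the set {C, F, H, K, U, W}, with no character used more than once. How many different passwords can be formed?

120

Choose and order 3 of the 6 symbols: the first character has 6 options, the next 5, then 4.
6 × 5 × 4 = 120.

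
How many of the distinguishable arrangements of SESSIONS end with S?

Fix S in the last position and arrange the remaining 7 letters.
Those 7 letters have S appearing 3 times, giving (7)!/(3!) = 840.

840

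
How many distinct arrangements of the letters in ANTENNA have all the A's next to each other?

Treat the 2 copies of A as a single block. The multiset to arrange is then {AA, E, N, N, N, T}, 6 items in all.
That gives (6)!/(3!) = 120 arrangements.

120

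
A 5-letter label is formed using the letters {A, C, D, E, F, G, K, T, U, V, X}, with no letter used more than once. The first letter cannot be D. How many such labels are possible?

50400

The first letter has 11−1 = 10 choices (anything except D).
The remaining 4 letters are filled from the other 10 symbols without repetition: 10 × 9 × 8 × 7 = 5040.
Total: 10 × 5040 = 50400.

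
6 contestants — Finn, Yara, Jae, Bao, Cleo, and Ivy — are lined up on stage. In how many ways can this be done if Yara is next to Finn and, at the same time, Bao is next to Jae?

96

Treat {Yara,Finn} as one block (2 orders) and {Bao,Jae} as another (2 orders).
That leaves 4 units to arrange: 2 × 2 × 4! = 4 × 24 = 96.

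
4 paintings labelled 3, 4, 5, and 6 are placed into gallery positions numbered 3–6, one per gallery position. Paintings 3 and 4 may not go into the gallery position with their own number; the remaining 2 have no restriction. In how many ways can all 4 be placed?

14

Let Aᵢ (for i ∈ {3, 4}) be the placements that put painting i in its forbidden gallery position. Any j of these fix j positions, leaving (4−j)! ways to fill the rest, and there are C(2,j) ways to pick which j.
By inclusion–exclusion, the number of valid placements is Σ_{j=0}^{2} (−1)^j C(2,j)·(4−j)!.
Computing: 24 − 12 + 2 = 14.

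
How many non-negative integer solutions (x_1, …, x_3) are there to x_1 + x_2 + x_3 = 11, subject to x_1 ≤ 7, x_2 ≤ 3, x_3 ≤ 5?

By stars and bars, unrestricted non-negative solutions to x_1+…+x_3 = 11 number C(11+2,2) = 78.
Subtract solutions that violate a single cap (substitute x_i' = x_i − (cap_i+1)): x_1 ≥ 8 gives C(5,2) = 10; x_2 ≥ 4 gives C(9,2) = 36; x_3 ≥ 6 gives C(7,2) = 21. Together 67.
Add back pairs where two caps are both exceeded: 0 + 0 + 3 = 3.
By inclusion–exclusion the count is 78 − 67 + 3 = 14.

14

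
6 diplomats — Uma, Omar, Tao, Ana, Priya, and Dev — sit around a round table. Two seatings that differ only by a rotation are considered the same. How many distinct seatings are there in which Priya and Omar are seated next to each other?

Glue Priya and Omar into a block (2 internal orders). Seating 5 units around a circle gives (4)! arrangements.
So 2 × (4)! = 2 × 24 = 48.

48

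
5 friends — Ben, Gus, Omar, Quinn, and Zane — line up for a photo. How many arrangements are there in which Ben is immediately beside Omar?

48

Treat {Ben, Omar} as a single unit. There are 4 units to order, and the pair itself can be ordered 2 ways.
That gives 2 × 4! = 2 × 24 = 48.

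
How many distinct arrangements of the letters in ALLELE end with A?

10

Fix A in the last position and arrange the remaining 5 letters.
Those 5 letters have E appearing twice and L appearing 3 times, giving (5)!/(3!·2!) = 10.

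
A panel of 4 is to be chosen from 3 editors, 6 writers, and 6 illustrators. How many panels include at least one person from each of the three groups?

648

Total 4-person selections from all 15: C(15,4) = 1365.
Subtract selections that omit an entire group: no editors → C(12,4) = 495; no writers → C(9,4) = 126; no illustrators → C(9,4) = 126.
Add back selections omitting two groups (i.e. drawn from a single group): C(3,4) + C(6,4) + C(6,4) = 30.
By inclusion–exclusion: 1365 − 747 + 30 = 648.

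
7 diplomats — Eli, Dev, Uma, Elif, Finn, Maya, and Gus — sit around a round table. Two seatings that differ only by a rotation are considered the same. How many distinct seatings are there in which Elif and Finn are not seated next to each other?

All circular seatings of 7 people number (6)! = 720.
Those with Elif next to Finn: fuse the pair into one unit and seat 6 units around a circle — 2·(5)! = 240.
Subtracting, 720 − 240 = 480.

480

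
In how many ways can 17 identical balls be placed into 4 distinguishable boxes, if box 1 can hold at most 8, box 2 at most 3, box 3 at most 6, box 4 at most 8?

Without the upper bounds there are C(20,3) = 1140 ways to split 17 among 4 boxes.
Subtract solutions that violate a single cap (substitute x_i' = x_i − (cap_i+1)): x_1 ≥ 9 gives C(11,3) = 165; x_2 ≥ 4 gives C(16,3) = 560; x_3 ≥ 7 gives C(13,3) = 286; x_4 ≥ 9 gives C(11,3) = 165. Together 1176.
Add back pairs where two caps are both exceeded: 35 + 4 + 0 + 84 + 35 + 4 = 162.
By inclusion–exclusion the count is 1140 − 1176 + 162 = 126.

126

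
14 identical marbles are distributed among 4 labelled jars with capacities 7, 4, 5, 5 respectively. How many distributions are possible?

102

Without the upper bounds there are C(17,3) = 680 ways to split 14 among 4 jars.
Subtract solutions that violate a single cap (substitute x_i' = x_i − (cap_i+1)): x_1 ≥ 8 gives C(9,3) = 84; x_2 ≥ 5 gives C(12,3) = 220; x_3 ≥ 6 gives C(11,3) = 165; x_4 ≥ 6 gives C(11,3) = 165. Together 634.
Add back pairs where two caps are both exceeded: 4 + 1 + 1 + 20 + 20 + 10 = 56.
By inclusion–exclusion the count is 680 − 634 + 56 = 102.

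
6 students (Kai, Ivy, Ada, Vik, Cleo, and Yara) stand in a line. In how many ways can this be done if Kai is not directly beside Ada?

There are 6! = 720 arrangements in all. If Kai and Ada are adjacent, merging them into one block gives 2·(5)! = 240 arrangements.
Complementary counting: 720 − 240 = 480.

480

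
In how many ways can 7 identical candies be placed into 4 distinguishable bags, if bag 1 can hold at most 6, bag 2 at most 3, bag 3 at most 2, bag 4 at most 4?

Ignoring the caps, the number of non-negative solutions to x_1+…+x_4 = 7 is C(10,3) = 120.
Subtract solutions that violate a single cap (substitute x_i' = x_i − (cap_i+1)): x_1 ≥ 7 gives C(3,3) = 1; x_2 ≥ 4 gives C(6,3) = 20; x_3 ≥ 3 gives C(7,3) = 35; x_4 ≥ 5 gives C(5,3) = 10. Together 66.
Add back pairs where two caps are both exceeded: 0 + 0 + 0 + 1 + 0 + 0 = 1.
By inclusion–exclusion the count is 120 − 66 + 1 = 55.

55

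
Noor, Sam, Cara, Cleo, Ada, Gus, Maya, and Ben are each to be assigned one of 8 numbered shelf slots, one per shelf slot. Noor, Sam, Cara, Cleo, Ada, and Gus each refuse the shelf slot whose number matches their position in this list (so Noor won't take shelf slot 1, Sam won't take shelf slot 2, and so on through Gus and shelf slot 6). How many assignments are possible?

18806

Let Aᵢ (for 1 ≤ i ≤ 6) be the placements that put person i in their forbidden shelf slot. Any j of these fix j positions, leaving (8−j)! ways to fill the rest, and there are C(6,j) ways to pick which j.
By inclusion–exclusion, the number of valid placements is Σ_{j=0}^{6} (−1)^j C(6,j)·(8−j)!.
Computing: 40320 − 30240 + 10800 − 2400 + 360 − 36 + 2 = 18806.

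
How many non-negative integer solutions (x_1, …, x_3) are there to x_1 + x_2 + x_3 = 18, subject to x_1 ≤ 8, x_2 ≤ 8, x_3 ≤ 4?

6

By stars and bars, unrestricted non-negative solutions to x_1+…+x_3 = 18 number C(18+2,2) = 190.
Subtract solutions that violate a single cap (substitute x_i' = x_i − (cap_i+1)): x_1 ≥ 9 gives C(11,2) = 55; x_2 ≥ 9 gives C(11,2) = 55; x_3 ≥ 5 gives C(15,2) = 105. Together 215.
Add back pairs where two caps are both exceeded: 1 + 15 + 15 = 31.
By inclusion–exclusion the count is 190 − 215 + 31 = 6.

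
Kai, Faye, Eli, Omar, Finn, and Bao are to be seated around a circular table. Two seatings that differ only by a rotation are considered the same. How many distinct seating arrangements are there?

Around a circle, 6 distinct people have 6!/6 = (5)! = 120 rotationally distinct seatings.

120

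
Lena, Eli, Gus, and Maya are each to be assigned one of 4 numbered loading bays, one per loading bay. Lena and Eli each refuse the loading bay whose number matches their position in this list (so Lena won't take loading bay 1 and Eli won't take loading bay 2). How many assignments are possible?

Let Aᵢ (for i ∈ {1, 2}) be the placements that put person i in their forbidden loading bay. Any j of these fix j positions, leaving (4−j)! ways to fill the rest, and there are C(2,j) ways to pick which j.
By inclusion–exclusion, the number of valid placements is Σ_{j=0}^{2} (−1)^j C(2,j)·(4−j)!.
Computing: 24 − 12 + 2 = 14.

14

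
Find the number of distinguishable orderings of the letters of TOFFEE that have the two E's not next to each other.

120

There are 6!/(2!·2!) = 180 arrangements of TOFFEE in total.
Arrangements with the E's together: treat EE as one letter, giving (5)!/(2!) = 60.
Hence 180 − 60 = 120.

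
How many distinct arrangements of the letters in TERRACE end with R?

Fix R in the last position and arrange the remaining 6 letters.
Those 6 letters have E appearing twice, giving (6)!/(2!) = 360.

360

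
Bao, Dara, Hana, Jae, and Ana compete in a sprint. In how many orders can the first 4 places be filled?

120

There are 5 choices for 1st place, 4 for 2nd, and so on down to 2 for position 4.
That gives 5 × 4 × 3 × 2 = 120.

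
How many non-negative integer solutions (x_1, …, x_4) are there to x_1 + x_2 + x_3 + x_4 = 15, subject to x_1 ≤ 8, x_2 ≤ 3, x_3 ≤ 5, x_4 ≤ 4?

51

Without the upper bounds there are C(18,3) = 816 ways to split 15 among 4 variables.
Subtract solutions that violate a single cap (substitute x_i' = x_i − (cap_i+1)): x_1 ≥ 9 gives C(9,3) = 84; x_2 ≥ 4 gives C(14,3) = 364; x_3 ≥ 6 gives C(12,3) = 220; x_4 ≥ 5 gives C(13,3) = 286. Together 954.
Add back pairs where two caps are both exceeded: 10 + 1 + 4 + 56 + 84 + 35 = 190.
Subtract triples: 0 + 0 + 0 + 1 = 1.
By inclusion–exclusion the count is 816 − 954 + 190 − 1 = 51.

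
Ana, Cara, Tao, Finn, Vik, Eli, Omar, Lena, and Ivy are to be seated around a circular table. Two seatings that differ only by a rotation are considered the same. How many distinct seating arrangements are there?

Seat Ana anywhere (absorbing the rotational symmetry), then permute the other 8: (8)! = 40320.

40320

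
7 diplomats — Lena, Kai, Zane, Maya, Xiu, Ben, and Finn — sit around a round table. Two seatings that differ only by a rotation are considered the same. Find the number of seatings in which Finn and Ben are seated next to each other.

240

Glue Finn and Ben into a block (2 internal orders). Seating 6 units around a circle gives (5)! arrangements.
So 2 × (5)! = 2 × 120 = 240.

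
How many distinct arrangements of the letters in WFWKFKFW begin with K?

140

Fix K in the first position and arrange the remaining 7 letters.
Those 7 letters have F appearing 3 times and W appearing 3 times, giving (7)!/(3!·3!) = 140.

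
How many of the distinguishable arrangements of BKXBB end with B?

12

With the last slot taken by B, it remains to arrange the other 4 letters (KXBB).
Those 4 letters have B appearing twice, giving (4)!/(2!) = 12.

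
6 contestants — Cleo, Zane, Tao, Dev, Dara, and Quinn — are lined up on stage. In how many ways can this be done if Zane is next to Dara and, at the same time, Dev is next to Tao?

Treat {Zane,Dara} as one block (2 orders) and {Dev,Tao} as another (2 orders).
That leaves 4 units to arrange: 2 × 2 × 4! = 4 × 24 = 96.

96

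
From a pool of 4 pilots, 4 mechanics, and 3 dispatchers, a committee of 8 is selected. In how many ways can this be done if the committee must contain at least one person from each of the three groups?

Total 8-person selections from all 11: C(11,8) = 165.
Subtract selections that omit an entire group: no pilots → C(7,8) = 0; no mechanics → C(7,8) = 0; no dispatchers → C(8,8) = 1.
Add back selections omitting two groups (i.e. drawn from a single group): C(4,8) + C(4,8) + C(3,8) = 0.
By inclusion–exclusion: 165 − 1 + 0 = 164.

164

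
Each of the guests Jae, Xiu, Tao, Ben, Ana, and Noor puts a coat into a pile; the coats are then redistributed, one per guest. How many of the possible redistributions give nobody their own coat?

265

Let Aᵢ be the assignments in which guest i gets their own coat. We want the size of the complement of A₁∪…∪A_6.
By inclusion–exclusion this is Σ_{j=0}^{6} (−1)^j C(6,j)·(6−j)!.
Computing: 720 − 720 + 360 − 120 + 30 − 6 + 1 = 265.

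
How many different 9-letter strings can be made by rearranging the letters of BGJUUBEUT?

BGJUUBEUT has 9 letters with B appearing twice and U appearing 3 times.
Dividing 9! = 362880 by 3!·2! = 12 for the repeated letters gives 30240.

30240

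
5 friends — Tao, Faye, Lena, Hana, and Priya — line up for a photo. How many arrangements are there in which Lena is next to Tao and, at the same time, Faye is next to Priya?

Treat {Lena,Tao} as one block (2 orders) and {Faye,Priya} as another (2 orders).
That leaves 3 units to arrange: 2 × 2 × 3! = 4 × 6 = 24.

24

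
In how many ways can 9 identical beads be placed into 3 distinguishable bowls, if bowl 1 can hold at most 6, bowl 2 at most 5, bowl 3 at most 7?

36

By stars and bars, unrestricted non-negative solutions to x_1+…+x_3 = 9 number C(9+2,2) = 55.
Subtract solutions that violate a single cap (substitute x_i' = x_i − (cap_i+1)): x_1 ≥ 7 gives C(4,2) = 6; x_2 ≥ 6 gives C(5,2) = 10; x_3 ≥ 8 gives C(3,2) = 3. Together 19.
No two caps can be exceeded simultaneously, so the pair terms are all 0.
By inclusion–exclusion the count is 55 − 19 + 0 = 36.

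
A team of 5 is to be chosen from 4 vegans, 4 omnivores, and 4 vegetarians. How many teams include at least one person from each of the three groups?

624

Unrestricted: C(12,5) = 792 ways to pick any 5 of the 12.
Selections missing a whole group: no vegans → C(8,5) = 56; no omnivores → C(8,5) = 56; no vegetarians → C(8,5) = 56.
Add back selections omitting two groups (i.e. drawn from a single group): C(4,5) + C(4,5) + C(4,5) = 0.
By inclusion–exclusion: 792 − 168 + 0 = 624.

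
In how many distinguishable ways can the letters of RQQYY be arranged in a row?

RQQYY has 5 letters with Q appearing twice and Y appearing twice.
The number of distinct arrangements is 5!/(2!·2!) = 120/4 = 30.

30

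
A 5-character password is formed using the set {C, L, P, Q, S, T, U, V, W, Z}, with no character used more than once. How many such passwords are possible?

30240

Choose and order 5 of the 10 symbols: the first character has 10 options, the next 9, and so on down to 6.
That product is 10 × 9 × 8 × 7 × 6 = 30240.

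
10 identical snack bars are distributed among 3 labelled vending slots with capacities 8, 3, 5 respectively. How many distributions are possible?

21

Without the upper bounds there are C(12,2) = 66 ways to split 10 among 3 vending slots.
Subtract solutions that violate a single cap (substitute x_i' = x_i − (cap_i+1)): x_1 ≥ 9 gives C(3,2) = 3; x_2 ≥ 4 gives C(8,2) = 28; x_3 ≥ 6 gives C(6,2) = 15. Together 46.
Add back pairs where two caps are both exceeded: 0 + 0 + 1 = 1.
By inclusion–exclusion the count is 66 − 46 + 1 = 21.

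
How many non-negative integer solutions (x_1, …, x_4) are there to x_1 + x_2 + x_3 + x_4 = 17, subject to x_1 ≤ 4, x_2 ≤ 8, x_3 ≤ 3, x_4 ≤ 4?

10

Ignoring the caps, the number of non-negative solutions to x_1+…+x_4 = 17 is C(20,3) = 1140.
Subtract solutions that violate a single cap (substitute x_i' = x_i − (cap_i+1)): x_1 ≥ 5 gives C(15,3) = 455; x_2 ≥ 9 gives C(11,3) = 165; x_3 ≥ 4 gives C(16,3) = 560; x_4 ≥ 5 gives C(15,3) = 455. Together 1635.
Add back pairs where two caps are both exceeded: 20 + 165 + 120 + 35 + 20 + 165 = 525.
Subtract triples: 0 + 0 + 20 + 0 = 20.
By inclusion–exclusion the count is 1140 − 1635 + 525 − 20 = 10.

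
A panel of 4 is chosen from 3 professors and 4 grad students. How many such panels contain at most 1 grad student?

4

Split by how many grad students are chosen (0 through 1).
Sum: C(4,0)·C(3,4) + C(4,1)·C(3,3) = 0 + 4 = 4.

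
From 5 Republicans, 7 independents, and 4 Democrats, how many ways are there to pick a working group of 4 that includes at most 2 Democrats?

Split by how many Democrats are chosen (0 through 2).
Sum: C(4,0)·C(12,4) + C(4,1)·C(12,3) + C(4,2)·C(12,2) = 495 + 880 + 396 = 1771.

1771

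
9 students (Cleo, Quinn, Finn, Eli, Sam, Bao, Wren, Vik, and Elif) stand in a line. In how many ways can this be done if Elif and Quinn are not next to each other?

Of the 9! = 362880 arrangements, those with Elif and Quinn adjacent number 2 × 8! = 80640 (treat the pair as a block with 2 internal orders).
So 362880 − 80640 = 282240 arrangements keep them apart.

282240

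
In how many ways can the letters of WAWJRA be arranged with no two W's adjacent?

120

There are 6!/(2!·2!) = 180 arrangements of WAWJRA in total.
If the two W's are adjacent, glue them into one block, leaving 5 items to arrange: (5)!/(2!) = 60 ways.
Subtracting, 180 − 60 = 120 arrangements keep the W's apart.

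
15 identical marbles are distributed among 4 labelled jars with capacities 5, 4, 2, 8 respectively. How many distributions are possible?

31

Ignoring the caps, the number of non-negative solutions to x_1+…+x_4 = 15 is C(18,3) = 816.
Subtract solutions that violate a single cap (substitute x_i' = x_i − (cap_i+1)): x_1 ≥ 6 gives C(12,3) = 220; x_2 ≥ 5 gives C(13,3) = 286; x_3 ≥ 3 gives C(15,3) = 455; x_4 ≥ 9 gives C(9,3) = 84. Together 1045.
Add back pairs where two caps are both exceeded: 35 + 84 + 1 + 120 + 4 + 20 = 264.
Subtract triples: 4 + 0 + 0 + 0 = 4.
By inclusion–exclusion the count is 816 − 1045 + 264 − 4 = 31.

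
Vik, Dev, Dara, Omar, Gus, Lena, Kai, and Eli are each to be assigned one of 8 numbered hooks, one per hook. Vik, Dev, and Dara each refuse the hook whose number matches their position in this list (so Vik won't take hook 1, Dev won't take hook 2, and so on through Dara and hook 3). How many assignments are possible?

27240

Let Aᵢ (for i ∈ {1, 2, 3}) be the placements that put person i in their forbidden hook. Any j of these fix j positions, leaving (8−j)! ways to fill the rest, and there are C(3,j) ways to pick which j.
By inclusion–exclusion, the number of valid placements is Σ_{j=0}^{3} (−1)^j C(3,j)·(8−j)!.
Computing: 40320 − 15120 + 2160 − 120 = 27240.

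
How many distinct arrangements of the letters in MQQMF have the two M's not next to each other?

18

Total arrangements of MQQMF: 5!/(2!·2!) = 30.
If the two M's are adjacent, glue them into one block, leaving 4 items to arrange: (4)!/(2!) = 12 ways.
Subtracting, 30 − 12 = 18 arrangements keep the M's apart.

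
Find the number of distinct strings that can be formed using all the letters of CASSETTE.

CASSETTE has 8 letters with E appearing twice, S appearing twice, and T appearing twice.
So there are 8! / (2!·2!·2!) = 5040 distinguishable arrangements.

5040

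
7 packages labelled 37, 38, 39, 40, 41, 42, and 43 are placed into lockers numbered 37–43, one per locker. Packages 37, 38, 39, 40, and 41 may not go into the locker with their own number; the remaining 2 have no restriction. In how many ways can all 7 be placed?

Let Aᵢ (for 37 ≤ i ≤ 41) be the placements that put package i in its forbidden locker. Any j of these fix j positions, leaving (7−j)! ways to fill the rest, and there are C(5,j) ways to pick which j.
By inclusion–exclusion, the number of valid placements is Σ_{j=0}^{5} (−1)^j C(5,j)·(7−j)!.
Computing: 5040 − 3600 + 1200 − 240 + 30 − 2 = 2428.

2428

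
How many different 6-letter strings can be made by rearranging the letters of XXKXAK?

60

XXKXAK has 6 letters with K appearing twice and X appearing 3 times.
Dividing 6! = 720 by 3!·2! = 12 for the repeated letters gives 60.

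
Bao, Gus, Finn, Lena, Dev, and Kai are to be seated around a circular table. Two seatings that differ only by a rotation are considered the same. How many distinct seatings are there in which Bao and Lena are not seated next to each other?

72

All circular seatings of 6 people number (5)! = 120.
Those with Bao next to Lena: fuse the pair into one unit and seat 5 units around a circle — 2·(4)! = 48.
Subtracting, 120 − 48 = 72.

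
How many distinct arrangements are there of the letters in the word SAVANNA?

SAVANNA has 7 letters with A appearing 3 times and N appearing twice.
Dividing 7! = 5040 by 3!·2! = 12 for the repeated letters gives 420.

420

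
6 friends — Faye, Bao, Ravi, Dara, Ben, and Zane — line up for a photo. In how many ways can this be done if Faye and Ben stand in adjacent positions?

240

Place the 4 others and the Faye-Ben pair as 5 objects in a line; the pair has 2 internal arrangements.
That gives 2 × 5! = 2 × 120 = 240.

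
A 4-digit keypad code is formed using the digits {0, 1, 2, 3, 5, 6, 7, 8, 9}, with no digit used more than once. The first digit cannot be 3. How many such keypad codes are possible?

2688

The first digit has 9−1 = 8 choices (anything except 3).
The remaining 3 digits are filled from the other 8 symbols without repetition: 8 × 7 × 6 = 336.
Total: 8 × 336 = 2688.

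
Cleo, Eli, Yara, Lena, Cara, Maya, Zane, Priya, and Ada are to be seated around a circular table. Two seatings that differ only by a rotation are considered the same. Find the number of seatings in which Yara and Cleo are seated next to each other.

10080

Glue Yara and Cleo into a block (2 internal orders). Seating 8 units around a circle gives (7)! arrangements.
So 2 × (7)! = 2 × 5040 = 10080.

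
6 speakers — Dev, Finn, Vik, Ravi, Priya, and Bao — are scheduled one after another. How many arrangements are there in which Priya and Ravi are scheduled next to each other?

240

Glue Priya and Ravi into one block (2 internal orders), leaving 5 units to arrange in a row.
So the count is 2·(5)! = 240.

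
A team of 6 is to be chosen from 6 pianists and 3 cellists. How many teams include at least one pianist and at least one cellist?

With no constraint there are C(9,6) = 84 possible selections.
Subtract selections that omit an entire group: no pianists → C(3,6) = 0; no cellists → C(6,6) = 1.
Both groups omitted at once is impossible, so 84 − 1 = 83.

83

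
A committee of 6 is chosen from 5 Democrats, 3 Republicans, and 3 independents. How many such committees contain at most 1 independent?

196

Split by how many independents are chosen (0 through 1).
Sum: C(3,0)·C(8,6) + C(3,1)·C(8,5) = 28 + 168 = 196.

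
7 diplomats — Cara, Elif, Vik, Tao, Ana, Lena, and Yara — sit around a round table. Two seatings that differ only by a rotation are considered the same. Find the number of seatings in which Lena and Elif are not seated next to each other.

All circular seatings of 7 people number (6)! = 720.
Seatings with Lena beside Elif: treat them as a block with 2 internal orders, giving 2 × (5)! = 240.
Subtracting, 720 − 240 = 480.

480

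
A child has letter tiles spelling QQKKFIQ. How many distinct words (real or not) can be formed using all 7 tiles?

420

The 7 letters of QQKKFIQ have repeats: K appearing twice and Q appearing 3 times.
The number of distinct arrangements is 7!/(3!·2!) = 5040/12 = 420.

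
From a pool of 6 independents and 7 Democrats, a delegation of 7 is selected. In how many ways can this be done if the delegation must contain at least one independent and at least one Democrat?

1715

Total 7-person selections from all 13: C(13,7) = 1716.
Selections missing a whole group: no independents → C(7,7) = 1; no Democrats → C(6,7) = 0.
Both groups omitted at once is impossible, so 1716 − 1 = 1715.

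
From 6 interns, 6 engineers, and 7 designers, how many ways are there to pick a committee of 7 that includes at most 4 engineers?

49907

Split by how many engineers are chosen (0 through 4).
Sum: C(6,0)·C(13,7) + C(6,1)·C(13,6) + C(6,2)·C(13,5) + C(6,3)·C(13,4) + C(6,4)·C(13,3) = 1716 + 10296 + 19305 + 14300 + 4290 = 49907.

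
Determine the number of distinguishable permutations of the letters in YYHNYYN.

105

YYHNYYN has 7 letters with N appearing twice and Y appearing 4 times.
The number of distinct arrangements is 7!/(4!·2!) = 5040/48 = 105.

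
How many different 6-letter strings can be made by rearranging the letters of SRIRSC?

Letter multiplicities in SRIRSC: C×1, I×1, R×2, S×2.
Dividing 6! = 720 by 2!·2! = 4 for the repeated letters gives 180.

180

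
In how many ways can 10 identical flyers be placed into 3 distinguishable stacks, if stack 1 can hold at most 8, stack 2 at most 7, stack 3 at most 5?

Without the upper bounds there are C(12,2) = 66 ways to split 10 among 3 stacks.
Subtract solutions that violate a single cap (substitute x_i' = x_i − (cap_i+1)): x_1 ≥ 9 gives C(3,2) = 3; x_2 ≥ 8 gives C(4,2) = 6; x_3 ≥ 6 gives C(6,2) = 15. Together 24.
No two caps can be exceeded simultaneously, so the pair terms are all 0.
By inclusion–exclusion the count is 66 − 24 + 0 = 42.

42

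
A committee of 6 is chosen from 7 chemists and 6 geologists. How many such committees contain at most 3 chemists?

Split by how many chemists are chosen (0 through 3).
Sum: C(7,0)·C(6,6) + C(7,1)·C(6,5) + C(7,2)·C(6,4) + C(7,3)·C(6,3) = 1 + 42 + 315 + 700 = 1058.

1058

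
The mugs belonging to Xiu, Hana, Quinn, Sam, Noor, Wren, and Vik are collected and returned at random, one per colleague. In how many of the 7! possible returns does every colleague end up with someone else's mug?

1854

This is the derangement count D_7: permutations of 7 items with no fixed point.
By inclusion–exclusion this is Σ_{j=0}^{7} (−1)^j C(7,j)·(7−j)!.
Computing: 5040 − 5040 + 2520 − 840 + 210 − 42 + 7 − 1 = 1854.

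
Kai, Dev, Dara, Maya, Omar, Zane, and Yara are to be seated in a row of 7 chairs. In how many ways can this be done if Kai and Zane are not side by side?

3600

There are 7! = 5040 arrangements in all. If Kai and Zane are adjacent, merging them into one block gives 2·(6)! = 1440 arrangements.
So 5040 − 1440 = 3600 arrangements keep them apart.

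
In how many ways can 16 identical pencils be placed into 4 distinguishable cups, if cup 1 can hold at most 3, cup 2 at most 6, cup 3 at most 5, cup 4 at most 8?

73

Ignoring the caps, the number of non-negative solutions to x_1+…+x_4 = 16 is C(19,3) = 969.
Subtract solutions that violate a single cap (substitute x_i' = x_i − (cap_i+1)): x_1 ≥ 4 gives C(15,3) = 455; x_2 ≥ 7 gives C(12,3) = 220; x_3 ≥ 6 gives C(13,3) = 286; x_4 ≥ 9 gives C(10,3) = 120. Together 1081.
Add back pairs where two caps are both exceeded: 56 + 84 + 20 + 20 + 1 + 4 = 185.
By inclusion–exclusion the count is 969 − 1081 + 185 = 73.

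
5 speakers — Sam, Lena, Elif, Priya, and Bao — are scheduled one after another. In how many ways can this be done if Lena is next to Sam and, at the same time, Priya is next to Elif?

24

Treat {Lena,Sam} as one block (2 orders) and {Priya,Elif} as another (2 orders).
That leaves 3 units to arrange: 2 × 2 × 3! = 4 × 6 = 24.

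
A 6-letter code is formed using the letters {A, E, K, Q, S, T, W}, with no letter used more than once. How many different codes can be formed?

Choose and order 6 of the 7 symbols: the first letter has 7 options, the next 6, and so on down to 2.
7 × 6 × 5 × 4 × 3 × 2 = 5040.

5040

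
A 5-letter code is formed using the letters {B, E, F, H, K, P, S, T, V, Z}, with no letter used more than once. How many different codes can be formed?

This is a permutation of 5 out of 10: P(10,5) = 10!/5!.
10 × 9 × 8 × 7 × 6 = 30240.

30240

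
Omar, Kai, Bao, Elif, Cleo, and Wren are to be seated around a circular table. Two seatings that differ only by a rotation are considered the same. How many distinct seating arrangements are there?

120

Around a circle, 6 distinct people have 6!/6 = (5)! = 120 rotationally distinct seatings.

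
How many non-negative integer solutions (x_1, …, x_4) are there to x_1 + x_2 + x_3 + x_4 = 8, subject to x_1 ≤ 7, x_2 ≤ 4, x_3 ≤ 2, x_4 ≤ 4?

By stars and bars, unrestricted non-negative solutions to x_1+…+x_4 = 8 number C(8+3,3) = 165.
Subtract solutions that violate a single cap (substitute x_i' = x_i − (cap_i+1)): x_1 ≥ 8 gives C(3,3) = 1; x_2 ≥ 5 gives C(6,3) = 20; x_3 ≥ 3 gives C(8,3) = 56; x_4 ≥ 5 gives C(6,3) = 20. Together 97.
Add back pairs where two caps are both exceeded: 0 + 0 + 0 + 1 + 0 + 1 = 2.
By inclusion–exclusion the count is 165 − 97 + 2 = 70.

70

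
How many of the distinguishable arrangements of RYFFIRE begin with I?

180

Fix I in the first position and arrange the remaining 6 letters.
Those 6 letters have F appearing twice and R appearing twice, giving (6)!/(2!·2!) = 180.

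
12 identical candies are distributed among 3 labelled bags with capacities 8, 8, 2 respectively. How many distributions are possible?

18

Without the upper bounds there are C(14,2) = 91 ways to split 12 among 3 bags.
Subtract solutions that violate a single cap (substitute x_i' = x_i − (cap_i+1)): x_1 ≥ 9 gives C(5,2) = 10; x_2 ≥ 9 gives C(5,2) = 10; x_3 ≥ 3 gives C(11,2) = 55. Together 75.
Add back pairs where two caps are both exceeded: 0 + 1 + 1 = 2.
By inclusion–exclusion the count is 91 − 75 + 2 = 18.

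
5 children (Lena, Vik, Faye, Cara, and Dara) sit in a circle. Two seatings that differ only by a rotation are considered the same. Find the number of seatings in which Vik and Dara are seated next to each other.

12

Treat {Vik, Dara} as one unit (2 internal orders) and seat the resulting 4 units around the table: (3)! circular arrangements.
So 2 × (3)! = 2 × 6 = 12.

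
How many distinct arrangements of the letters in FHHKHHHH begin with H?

42

With the first slot taken by H, it remains to arrange the other 7 letters (FHKHHHH).
Those 7 letters have H appearing 5 times, giving (7)!/(5!) = 42.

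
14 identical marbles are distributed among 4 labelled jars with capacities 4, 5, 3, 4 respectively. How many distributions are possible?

Ignoring the caps, the number of non-negative solutions to x_1+…+x_4 = 14 is C(17,3) = 680.
Subtract solutions that violate a single cap (substitute x_i' = x_i − (cap_i+1)): x_1 ≥ 5 gives C(12,3) = 220; x_2 ≥ 6 gives C(11,3) = 165; x_3 ≥ 4 gives C(13,3) = 286; x_4 ≥ 5 gives C(12,3) = 220. Together 891.
Add back pairs where two caps are both exceeded: 20 + 56 + 35 + 35 + 20 + 56 = 222.
Subtract triples: 0 + 0 + 1 + 0 = 1.
By inclusion–exclusion the count is 680 − 891 + 222 − 1 = 10.

10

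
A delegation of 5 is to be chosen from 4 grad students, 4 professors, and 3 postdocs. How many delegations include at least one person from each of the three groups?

364

Unrestricted: C(11,5) = 462 ways to pick any 5 of the 11.
Selections missing a whole group: no grad students → C(7,5) = 21; no professors → C(7,5) = 21; no postdocs → C(8,5) = 56.
Add back selections omitting two groups (i.e. drawn from a single group): C(4,5) + C(4,5) + C(3,5) = 0.
By inclusion–exclusion: 462 − 98 + 0 = 364.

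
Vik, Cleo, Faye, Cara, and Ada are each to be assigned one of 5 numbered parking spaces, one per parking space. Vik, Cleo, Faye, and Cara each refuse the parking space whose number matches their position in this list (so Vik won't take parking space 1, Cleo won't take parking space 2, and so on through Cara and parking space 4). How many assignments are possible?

53

Let Aᵢ (for 1 ≤ i ≤ 4) be the placements that put person i in their forbidden parking space. Any j of these fix j positions, leaving (5−j)! ways to fill the rest, and there are C(4,j) ways to pick which j.
By inclusion–exclusion, the number of valid placements is Σ_{j=0}^{4} (−1)^j C(4,j)·(5−j)!.
Computing: 120 − 96 + 36 − 8 + 1 = 53.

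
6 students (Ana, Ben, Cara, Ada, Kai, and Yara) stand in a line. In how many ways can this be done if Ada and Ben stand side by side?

240

Treat {Ada, Ben} as a single unit. There are 5 units to order, and the pair itself can be ordered 2 ways.
That gives 2 × 5! = 2 × 120 = 240.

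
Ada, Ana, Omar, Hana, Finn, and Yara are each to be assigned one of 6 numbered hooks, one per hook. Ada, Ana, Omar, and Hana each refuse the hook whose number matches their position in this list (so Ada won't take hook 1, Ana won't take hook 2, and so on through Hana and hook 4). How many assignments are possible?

362

Let Aᵢ (for 1 ≤ i ≤ 4) be the placements that put person i in their forbidden hook. Any j of these fix j positions, leaving (6−j)! ways to fill the rest, and there are C(4,j) ways to pick which j.
By inclusion–exclusion, the number of valid placements is Σ_{j=0}^{4} (−1)^j C(4,j)·(6−j)!.
Computing: 720 − 480 + 144 − 24 + 2 = 362.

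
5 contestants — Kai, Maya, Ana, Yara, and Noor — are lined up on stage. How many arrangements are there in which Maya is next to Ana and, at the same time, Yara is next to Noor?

24

Treat {Maya,Ana} as one block (2 orders) and {Yara,Noor} as another (2 orders).
That leaves 3 units to arrange: 2 × 2 × 3! = 4 × 6 = 24.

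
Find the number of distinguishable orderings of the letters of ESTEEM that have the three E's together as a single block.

Treat the 3 copies of E as a single block. The multiset to arrange is then {EEE, M, S, T}, 4 items in all.
All 4 items are distinct, so there are (4)! = 24 arrangements.

24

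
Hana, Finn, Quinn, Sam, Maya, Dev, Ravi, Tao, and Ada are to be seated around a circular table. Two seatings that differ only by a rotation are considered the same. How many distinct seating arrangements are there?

Fix one person's seat to break rotational symmetry; the remaining 8 people can be arranged in (8)! = 40320 ways.

40320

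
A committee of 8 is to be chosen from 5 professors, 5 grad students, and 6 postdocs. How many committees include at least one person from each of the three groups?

12495

Unrestricted: C(16,8) = 12870 ways to pick any 8 of the 16.
Selections missing a whole group: no professors → C(11,8) = 165; no grad students → C(11,8) = 165; no postdocs → C(10,8) = 45.
Add back selections omitting two groups (i.e. drawn from a single group): C(5,8) + C(5,8) + C(6,8) = 0.
By inclusion–exclusion: 12870 − 375 + 0 = 12495.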